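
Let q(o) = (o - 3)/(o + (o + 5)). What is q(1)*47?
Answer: -94/7 ≈ -13.429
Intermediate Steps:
q(o) = (-3 + o)/(5 + 2*o) (q(o) = (-3 + o)/(o + (5 + o)) = (-3 + o)/(5 + 2*o))
q(1)*47 = ((-3 + 1)/(5 + 2*1))*47 = (-2/(5 + 2))*47 = (-2/7)*47 = ((⅐)*(-2))*47 = -2/7*47 = -94/7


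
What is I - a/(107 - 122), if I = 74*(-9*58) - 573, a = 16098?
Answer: -190639/5 ≈ -38128.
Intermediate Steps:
I = -39201 (I = 74*(-522) - 573 = -38628 - 573 = -39201)
I - a/(107 - 122) = -39201 - 16098/(107 - 122) = -39201 - 16098/(-15) = -39201 - (-1)*16098/15 = -39201 - 1*(-5366/5) = -39201 + 5366/5 = -190639/5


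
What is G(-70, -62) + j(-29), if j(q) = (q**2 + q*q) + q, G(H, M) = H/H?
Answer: 1654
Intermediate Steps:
G(H, M) = 1
j(q) = q + 2*q**2 (j(q) = (q**2 + q**2) + q = 2*q**2 + q = q + 2*q**2)
G(-70, -62) + j(-29) = 1 - 29*(1 + 2*(-29)) = 1 - 29*(1 - 58) = 1 - 29*(-57) = 1 + 1653 = 1654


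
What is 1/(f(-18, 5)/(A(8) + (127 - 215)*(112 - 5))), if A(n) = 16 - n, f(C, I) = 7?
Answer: -1344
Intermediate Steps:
1/(f(-18, 5)/(A(8) + (127 - 215)*(112 - 5))) = 1/(7/((16 - 1*8) + (127 - 215)*(112 - 5))) = 1/(7/((16 - 8) - 88*107)) = 1/(7/(8 - 9416)) = 1/(7/(-9408)) = 1/(7*(-1/9408)) = 1/(-1/1344) = -1344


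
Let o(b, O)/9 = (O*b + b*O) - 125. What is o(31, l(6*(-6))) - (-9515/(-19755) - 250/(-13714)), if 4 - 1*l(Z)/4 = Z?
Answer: 2388282334339/27092007 ≈ 88155.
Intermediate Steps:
l(Z) = 16 - 4*Z
o(b, O) = -1125 + 18*O*b (o(b, O) = 9*((O*b + b*O) - 125) = 9*((O*b + O*b) - 125) = 9*(2*O*b - 125) = 9*(-125 + 2*O*b) = -1125 + 18*O*b)
o(31, l(6*(-6))) - (-9515/(-19755) - 250/(-13714)) = (-1125 + 18*(16 - 24*(-6))*31) - (-9515/(-19755) - 250/(-13714)) = (-1125 + 18*(16 - 4*(-36))*31) - (-9515*(-1/19755) - 250*(-1/13714)) = (-1125 + 18*(16 + 144)*31) - (1903/3951 + 125/6857) = (-1125 + 18*160*31) - 1*13542746/27092007 = (-1125 + 89280) - 13542746/27092007 = 88155 - 13542746/27092007 = 2388282334339/27092007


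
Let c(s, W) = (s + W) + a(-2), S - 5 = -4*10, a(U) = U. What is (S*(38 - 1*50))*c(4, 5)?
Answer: 2940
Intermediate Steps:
S = -35 (S = 5 - 4*10 = 5 - 40 = -35)
c(s, W) = -2 + W + s (c(s, W) = (s + W) - 2 = (W + s) - 2 = -2 + W + s)
(S*(38 - 1*50))*c(4, 5) = (-35*(38 - 1*50))*(-2 + 5 + 4) = -35*(38 - 50)*7 = -35*(-12)*7 = 420*7 = 2940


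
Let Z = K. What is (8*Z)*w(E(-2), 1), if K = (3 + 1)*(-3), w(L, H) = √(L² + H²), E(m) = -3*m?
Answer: -96*√37 ≈ -583.95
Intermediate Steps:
w(L, H) = √(H² + L²)
K = -12 (K = 4*(-3) = -12)
Z = -12
(8*Z)*w(E(-2), 1) = (8*(-12))*√(1² + (-3*(-2))²) = -96*√(1 + 6²) = -96*√(1 + 36) = -96*√37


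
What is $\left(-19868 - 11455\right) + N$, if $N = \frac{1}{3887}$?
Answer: $- \frac{121752500}{3887} \approx -31323.0$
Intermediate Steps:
$N = \frac{1}{3887} \approx 0.00025727$
$\left(-19868 - 11455\right) + N = \left(-19868 - 11455\right) + \frac{1}{3887} = -31323 + \frac{1}{3887} = - \frac{121752500}{3887}$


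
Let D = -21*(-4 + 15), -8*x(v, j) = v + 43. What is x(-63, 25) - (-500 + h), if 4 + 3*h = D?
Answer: 3485/6 ≈ 580.83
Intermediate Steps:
x(v, j) = -43/8 - v/8 (x(v, j) = -(v + 43)/8 = -(43 + v)/8 = -43/8 - v/8)
D = -231 (D = -21*11 = -231)
h = -235/3 (h = -4/3 + (⅓)*(-231) = -4/3 - 77 = -235/3 ≈ -78.333)
x(-63, 25) - (-500 + h) = (-43/8 - ⅛*(-63)) - (-500 - 235/3) = (-43/8 + 63/8) - 1*(-1735/3) = 5/2 + 1735/3 = 3485/6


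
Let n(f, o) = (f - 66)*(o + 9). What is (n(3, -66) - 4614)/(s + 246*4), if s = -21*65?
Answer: 341/127 ≈ 2.6850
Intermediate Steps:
n(f, o) = (-66 + f)*(9 + o)
s = -1365
(n(3, -66) - 4614)/(s + 246*4) = ((-594 - 66*(-66) + 9*3 + 3*(-66)) - 4614)/(-1365 + 246*4) = ((-594 + 4356 + 27 - 198) - 4614)/(-1365 + 984) = (3591 - 4614)/(-381) = -1023*(-1/381) = 341/127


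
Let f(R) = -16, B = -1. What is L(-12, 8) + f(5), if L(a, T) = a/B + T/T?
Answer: -3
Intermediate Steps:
L(a, T) = 1 - a (L(a, T) = a/(-1) + T/T = a*(-1) + 1 = -a + 1 = 1 - a)
L(-12, 8) + f(5) = (1 - 1*(-12)) - 16 = (1 + 12) - 16 = 13 - 16 = -3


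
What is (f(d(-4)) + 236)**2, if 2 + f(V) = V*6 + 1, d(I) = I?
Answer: 44521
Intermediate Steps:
f(V) = -1 + 6*V (f(V) = -2 + (V*6 + 1) = -2 + (6*V + 1) = -2 + (1 + 6*V) = -1 + 6*V)
(f(d(-4)) + 236)**2 = ((-1 + 6*(-4)) + 236)**2 = ((-1 - 24) + 236)**2 = (-25 + 236)**2 = 211**2 = 44521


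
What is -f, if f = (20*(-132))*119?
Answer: 314160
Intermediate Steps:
f = -314160 (f = -2640*119 = -314160)
-f = -1*(-314160) = 314160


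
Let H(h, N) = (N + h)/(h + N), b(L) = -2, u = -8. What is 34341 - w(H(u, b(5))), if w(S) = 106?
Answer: 34235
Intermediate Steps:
H(h, N) = 1 (H(h, N) = (N + h)/(N + h) = 1)
34341 - w(H(u, b(5))) = 34341 - 1*106 = 34341 - 106 = 34235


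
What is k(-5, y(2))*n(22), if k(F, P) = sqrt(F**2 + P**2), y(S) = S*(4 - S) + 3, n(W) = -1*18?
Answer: -18*sqrt(74) ≈ -154.84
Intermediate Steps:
n(W) = -18
y(S) = 3 + S*(4 - S)
k(-5, y(2))*n(22) = sqrt((-5)**2 + (3 - 1*2**2 + 4*2)**2)*(-18) = sqrt(25 + (3 - 1*4 + 8)**2)*(-18) = sqrt(25 + (3 - 4 + 8)**2)*(-18) = sqrt(25 + 7**2)*(-18) = sqrt(25 + 49)*(-18) = sqrt(74)*(-18) = -18*sqrt(74)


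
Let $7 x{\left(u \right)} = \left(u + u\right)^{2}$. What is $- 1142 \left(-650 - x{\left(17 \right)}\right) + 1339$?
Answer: $\frac{6525625}{7} \approx 9.3223 \cdot 10^{5}$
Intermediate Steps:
$x{\left(u \right)} = \frac{4 u^{2}}{7}$ ($x{\left(u \right)} = \frac{\left(u + u\right)^{2}}{7} = \frac{\left(2 u\right)^{2}}{7} = \frac{4 u^{2}}{7}$)
$- 1142 \left(-650 - x{\left(17 \right)}\right) + 1339 = - 1142 \left(-650 - \frac{4 \cdot 17^{2}}{7}\right) + 1339 = - 1142 \left(-650 - \frac{4}{7} \cdot 289\right) + 1339 = - 1142 \left(-650 - \frac{1156}{7}\right) + 1339 = \left(-1142\right) \left(- \frac{5706}{7}\right) + 1339 = \frac{6516252}{7} + 1339 = \frac{6525625}{7}$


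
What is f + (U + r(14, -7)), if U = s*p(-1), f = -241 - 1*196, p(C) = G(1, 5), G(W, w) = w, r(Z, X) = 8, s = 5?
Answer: -404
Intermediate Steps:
p(C) = 5
f = -437 (f = -241 - 196 = -437)
U = 25 (U = 5*5 = 25)
f + (U + r(14, -7)) = -437 + (25 + 8) = -437 + 33 = -404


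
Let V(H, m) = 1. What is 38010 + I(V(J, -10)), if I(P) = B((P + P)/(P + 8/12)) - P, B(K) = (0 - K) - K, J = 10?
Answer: 190033/5 ≈ 38007.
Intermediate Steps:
B(K) = -2*K (B(K) = -K - K = -2*K)
I(P) = -P - 4*P/(2/3 + P) (I(P) = -2*(P + P)/(P + 8/12) - P = -2*2*P/(P + 8*(1/12)) - P = -2*2*P/(P + 2/3) - P = -2*2*P/(2/3 + P) - P = -4*P/(2/3 + P) - P = -P - 4*P/(2/3 + P))
38010 + I(V(J, -10)) = 38010 + 1*(-14 - 3*1)/(2 + 3*1) = 38010 + 1*(-14 - 3)/(2 + 3) = 38010 + 1*(-17)/5 = 38010 + 1*(1/5)*(-17) = 38010 - 17/5 = 190033/5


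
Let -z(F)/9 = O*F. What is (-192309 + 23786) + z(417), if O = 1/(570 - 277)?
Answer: -49380992/293 ≈ -1.6854e+5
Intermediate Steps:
O = 1/293 ≈ 0.0034130
z(F) = -9*F/293
(-192309 + 23786) + z(417) = (-192309 + 23786) - 9/293*417 = -168523 - 3753/293 = -49380992/293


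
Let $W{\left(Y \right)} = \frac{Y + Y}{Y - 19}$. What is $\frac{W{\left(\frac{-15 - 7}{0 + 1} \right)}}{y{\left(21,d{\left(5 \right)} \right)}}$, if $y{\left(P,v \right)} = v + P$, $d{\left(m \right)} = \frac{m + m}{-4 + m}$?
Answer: $\frac{44}{1271} \approx 0.034618$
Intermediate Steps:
$d{\left(m \right)} = \frac{2 m}{-4 + m}$
$W{\left(Y \right)} = \frac{2 Y}{-19 + Y}$
$y{\left(P,v \right)} = P + v$
$\frac{W{\left(\frac{-15 - 7}{0 + 1} \right)}}{y{\left(21,d{\left(5 \right)} \right)}} = \frac{2 \frac{-15 - 7}{0 + 1} \frac{1}{-19 + \frac{-15 - 7}{0 + 1}}}{21 + 2 \cdot 5 \frac{1}{-4 + 5}} = \frac{2 \left(- \frac{22}{1}\right) \frac{1}{-19 - \frac{22}{1}}}{21 + 2 \cdot 5 \cdot 1^{-1}} = \frac{2 \left(\left(-22\right) 1\right) \frac{1}{-19 - 22}}{21 + 2 \cdot 5 \cdot 1} = \frac{2 \left(-22\right) \frac{1}{-19 - 22}}{21 + 10} = \frac{2 \left(-22\right) \frac{1}{-41}}{31} = 2 \left(-22\right) \left(- \frac{1}{41}\right) \frac{1}{31} = \frac{44}{41} \cdot \frac{1}{31} = \frac{44}{1271}$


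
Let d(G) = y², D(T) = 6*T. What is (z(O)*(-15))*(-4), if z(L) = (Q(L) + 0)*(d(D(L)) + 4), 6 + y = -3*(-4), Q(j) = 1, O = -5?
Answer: 2400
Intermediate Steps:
y = 6 (y = -6 - 3*(-4) = -6 + 12 = 6)
d(G) = 36 (d(G) = 6² = 36)
z(L) = 40 (z(L) = (1 + 0)*(36 + 4) = 1*40 = 40)
(z(O)*(-15))*(-4) = (40*(-15))*(-4) = -600*(-4) = 2400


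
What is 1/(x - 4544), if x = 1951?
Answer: -1/2593 ≈ -0.00038565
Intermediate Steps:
1/(x - 4544) = 1/(1951 - 4544) = 1/(-2593) = -1/2593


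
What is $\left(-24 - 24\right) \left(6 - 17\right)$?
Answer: $528$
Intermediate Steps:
$\left(-24 - 24\right) \left(6 - 17\right) = \left(-48\right) \left(-11\right) = 528$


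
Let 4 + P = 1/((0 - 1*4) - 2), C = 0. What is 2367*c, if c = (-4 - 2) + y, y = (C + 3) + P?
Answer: -33927/2 ≈ -16964.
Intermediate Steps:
P = -25/6 (P = -4 + 1/((0 - 1*4) - 2) = -4 + 1/((0 - 4) - 2) = -4 + 1/(-4 - 2) = -4 + 1/(-6) = -4 - ⅙ = -25/6 ≈ -4.1667)
y = -7/6 (y = (0 + 3) - 25/6 = 3 - 25/6 = -7/6 ≈ -1.1667)
c = -43/6 (c = (-4 - 2) - 7/6 = -6 - 7/6 = -43/6 ≈ -7.1667)
2367*c = 2367*(-43/6) = -33927/2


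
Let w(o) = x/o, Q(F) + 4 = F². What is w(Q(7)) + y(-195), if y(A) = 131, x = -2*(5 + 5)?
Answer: 1175/9 ≈ 130.56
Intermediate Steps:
x = -20 (x = -2*10 = -20)
Q(F) = -4 + F²
w(o) = -20/o
w(Q(7)) + y(-195) = -20/(-4 + 7²) + 131 = -20/(-4 + 49) + 131 = -20/45 + 131 = -20*1/45 + 131 = -4/9 + 131 = 1175/9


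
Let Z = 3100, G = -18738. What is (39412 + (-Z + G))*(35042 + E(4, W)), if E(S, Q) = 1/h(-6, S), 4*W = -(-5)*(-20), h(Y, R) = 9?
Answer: 1847490182/3 ≈ 6.1583e+8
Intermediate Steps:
W = -25 (W = (-(-5)*(-20))/4 = (-1*100)/4 = (¼)*(-100) = -25)
E(S, Q) = ⅑ (E(S, Q) = 1/9 = ⅑)
(39412 + (-Z + G))*(35042 + E(4, W)) = (39412 + (-1*3100 - 18738))*(35042 + ⅑) = (39412 + (-3100 - 18738))*(315379/9) = (39412 - 21838)*(315379/9) = 17574*(315379/9) = 1847490182/3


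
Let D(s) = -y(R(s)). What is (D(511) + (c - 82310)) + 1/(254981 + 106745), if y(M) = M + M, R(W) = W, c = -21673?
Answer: -37983038629/361726 ≈ -1.0501e+5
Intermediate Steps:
y(M) = 2*M
D(s) = -2*s
(D(511) + (c - 82310)) + 1/(254981 + 106745) = (-2*511 + (-21673 - 82310)) + 1/(254981 + 106745) = (-1022 - 103983) + 1/361726 = -105005 + 1/361726 = -37983038629/361726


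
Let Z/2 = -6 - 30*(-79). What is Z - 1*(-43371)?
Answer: 48099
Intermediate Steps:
Z = 4728 (Z = 2*(-6 - 30*(-79)) = 2*(-6 + 2370) = 2*2364 = 4728)
Z - 1*(-43371) = 4728 - 1*(-43371) = 4728 + 43371 = 48099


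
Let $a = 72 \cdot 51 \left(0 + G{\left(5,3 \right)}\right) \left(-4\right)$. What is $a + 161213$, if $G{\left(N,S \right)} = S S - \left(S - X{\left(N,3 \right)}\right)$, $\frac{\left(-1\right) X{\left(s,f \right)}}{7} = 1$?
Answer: $175901$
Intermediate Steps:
$X{\left(s,f \right)} = -7$ ($X{\left(s,f \right)} = \left(-7\right) 1 = -7$)
$G{\left(N,S \right)} = -7 + S^{2} - S$ ($G{\left(N,S \right)} = S S - \left(7 + S\right) = S^{2} - \left(7 + S\right) = -7 + S^{2} - S$)
$a = 14688$ ($a = 72 \cdot 51 \left(0 - \left(10 - 9\right)\right) \left(-4\right) = 3672 \left(0 - 1\right) \left(-4\right) = 3672 \left(\left(-1\right) \left(-4\right)\right) = 3672 \cdot 4 = 14688$)
$a + 161213 = 14688 + 161213 = 175901$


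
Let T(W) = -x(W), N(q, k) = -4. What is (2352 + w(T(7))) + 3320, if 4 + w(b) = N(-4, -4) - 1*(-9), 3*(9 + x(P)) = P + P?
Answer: 5673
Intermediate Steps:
x(P) = -9 + 2*P/3 (x(P) = -9 + (P + P)/3 = -9 + (2*P)/3 = -9 + 2*P/3)
T(W) = 9 - 2*W/3 (T(W) = -(-9 + 2*W/3) = 9 - 2*W/3)
w(b) = 1 (w(b) = -4 + (-4 - 1*(-9)) = -4 + (-4 + 9) = -4 + 5 = 1)
(2352 + w(T(7))) + 3320 = (2352 + 1) + 3320 = 2353 + 3320 = 5673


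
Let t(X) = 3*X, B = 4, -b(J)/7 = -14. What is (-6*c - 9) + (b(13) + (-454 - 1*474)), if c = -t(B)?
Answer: -767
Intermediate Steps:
b(J) = 98 (b(J) = -7*(-14) = 98)
c = -12 (c = -3*4 = -1*12 = -12)
(-6*c - 9) + (b(13) + (-454 - 1*474)) = (-6*(-12) - 9) + (98 + (-454 - 1*474)) = (72 - 9) + (98 + (-454 - 474)) = 63 + (98 - 928) = 63 - 830 = -767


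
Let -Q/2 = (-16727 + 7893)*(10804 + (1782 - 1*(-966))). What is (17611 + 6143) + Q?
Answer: 239460490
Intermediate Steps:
Q = 239436736 (Q = -2*(-16727 + 7893)*(10804 + (1782 - 1*(-966))) = -(-17668)*(10804 + (1782 + 966)) = -(-17668)*(10804 + 2748) = -(-17668)*13552 = -2*(-119718368) = 239436736)
(17611 + 6143) + Q = (17611 + 6143) + 239436736 = 23754 + 239436736 = 239460490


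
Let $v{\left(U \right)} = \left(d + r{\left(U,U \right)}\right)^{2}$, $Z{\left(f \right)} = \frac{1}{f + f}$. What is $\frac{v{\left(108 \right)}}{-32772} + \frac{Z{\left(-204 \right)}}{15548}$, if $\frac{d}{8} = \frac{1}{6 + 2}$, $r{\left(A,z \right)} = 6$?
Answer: $- \frac{8635233}{5774775968} \approx -0.0014953$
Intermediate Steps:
$Z{\left(f \right)} = \frac{1}{2 f}$
$d = 1$ ($d = \frac{8}{6 + 2} = \frac{8}{8} = 8 \cdot \frac{1}{8} = 1$)
$v{\left(U \right)} = 49$ ($v{\left(U \right)} = \left(1 + 6\right)^{2} = 7^{2} = 49$)
$\frac{v{\left(108 \right)}}{-32772} + \frac{Z{\left(-204 \right)}}{15548} = \frac{49}{-32772} + \frac{\frac{1}{2} \frac{1}{-204}}{15548} = 49 \left(- \frac{1}{32772}\right) + \frac{1}{2} \left(- \frac{1}{204}\right) \frac{1}{15548} = - \frac{49}{32772} - \frac{1}{6343584} = - \frac{8635233}{5774775968}$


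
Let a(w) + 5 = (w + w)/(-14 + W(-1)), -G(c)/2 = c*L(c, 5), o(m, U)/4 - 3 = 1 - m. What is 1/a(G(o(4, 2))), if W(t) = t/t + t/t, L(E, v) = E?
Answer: -⅕ ≈ -0.20000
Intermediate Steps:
o(m, U) = 16 - 4*m (o(m, U) = 12 + 4*(1 - m) = 12 + (4 - 4*m) = 16 - 4*m)
G(c) = -2*c² (G(c) = -2*c*c = -2*c²)
W(t) = 2 (W(t) = 1 + 1 = 2)
a(w) = -5 - w/6 (a(w) = -5 + (w + w)/(-14 + 2) = -5 + (2*w)/(-12) = -5 + (2*w)*(-1/12) = -5 - w/6)
1/a(G(o(4, 2))) = 1/(-5 - (-1)*(16 - 4*4)²/3) = 1/(-5 - (-1)*(16 - 16)²/3) = 1/(-5 - (-1)*0²/3) = 1/(-5 - (-1)*0/3) = 1/(-5 - ⅙*0) = 1/(-5 + 0) = 1/(-5) = -⅕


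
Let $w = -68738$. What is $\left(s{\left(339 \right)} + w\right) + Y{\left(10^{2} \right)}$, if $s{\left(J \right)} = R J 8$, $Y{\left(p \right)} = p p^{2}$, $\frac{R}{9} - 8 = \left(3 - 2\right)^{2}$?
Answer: $1150934$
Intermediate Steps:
$R = 81$ ($R = 72 + 9 \left(3 - 2\right)^{2} = 72 + 9 \cdot 1^{2} = 72 + 9 \cdot 1 = 72 + 9 = 81$)
$Y{\left(p \right)} = p^{3}$
$s{\left(J \right)} = 648 J$ ($s{\left(J \right)} = 81 J 8 = 648 J$)
$\left(s{\left(339 \right)} + w\right) + Y{\left(10^{2} \right)} = \left(648 \cdot 339 - 68738\right) + \left(10^{2}\right)^{3} = \left(219672 - 68738\right) + 100^{3} = 150934 + 1000000 = 1150934$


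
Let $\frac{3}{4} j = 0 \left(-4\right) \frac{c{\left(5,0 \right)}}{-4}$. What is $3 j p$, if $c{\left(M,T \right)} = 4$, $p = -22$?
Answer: $0$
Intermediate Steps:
$j = 0$ ($j = \frac{4 \cdot 0 \left(-4\right) \frac{4}{-4}}{3} = \frac{4 \cdot 0 \cdot 4 \left(- \frac{1}{4}\right)}{3} = \frac{4 \cdot 0 \left(-1\right)}{3} = \frac{4}{3} \cdot 0 = 0$)
$3 j p = 3 \cdot 0 \left(-22\right) = 0 \left(-22\right) = 0$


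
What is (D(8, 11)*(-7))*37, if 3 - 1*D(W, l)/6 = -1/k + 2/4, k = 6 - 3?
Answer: -4403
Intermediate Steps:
k = 3
D(W, l) = 17 (D(W, l) = 18 - 6*(-1/3 + 2/4) = 18 - 6*(-1*⅓ + 2*(¼)) = 18 - 6*(-⅓ + ½) = 18 - 6*⅙ = 18 - 1 = 17)
(D(8, 11)*(-7))*37 = (17*(-7))*37 = -119*37 = -4403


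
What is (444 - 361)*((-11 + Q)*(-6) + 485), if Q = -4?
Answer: 47725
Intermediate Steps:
(444 - 361)*((-11 + Q)*(-6) + 485) = (444 - 361)*((-11 - 4)*(-6) + 485) = 83*(-15*(-6) + 485) = 83*(90 + 485) = 83*575 = 47725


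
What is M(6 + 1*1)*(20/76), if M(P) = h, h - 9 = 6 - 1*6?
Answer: 45/19 ≈ 2.3684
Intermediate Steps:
h = 9 (h = 9 + (6 - 1*6) = 9 + (6 - 6) = 9 + 0 = 9)
M(P) = 9
M(6 + 1*1)*(20/76) = 9*(20/76) = 9*(20*(1/76)) = 9*(5/19) = 45/19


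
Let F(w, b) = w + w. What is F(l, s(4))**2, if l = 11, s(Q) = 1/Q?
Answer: 484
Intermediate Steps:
F(w, b) = 2*w
F(l, s(4))**2 = (2*11)**2 = 22**2 = 484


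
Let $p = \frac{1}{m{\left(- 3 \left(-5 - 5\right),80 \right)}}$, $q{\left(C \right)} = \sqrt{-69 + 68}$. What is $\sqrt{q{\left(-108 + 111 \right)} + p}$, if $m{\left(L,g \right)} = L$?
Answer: $\frac{\sqrt{30 + 900 i}}{30} \approx 0.71899 + 0.69542 i$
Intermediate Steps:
$q{\left(C \right)} = i$ ($q{\left(C \right)} = \sqrt{-1} = i$)
$p = \frac{1}{30}$ ($p = \frac{1}{\left(-3\right) \left(-5 - 5\right)} = \frac{1}{\left(-3\right) \left(-10\right)} = \frac{1}{30} \approx 0.033333$)
$\sqrt{q{\left(-108 + 111 \right)} + p} = \sqrt{i + \frac{1}{30}} = \sqrt{\frac{1}{30} + i}$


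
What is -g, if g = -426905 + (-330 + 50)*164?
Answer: 472825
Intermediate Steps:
g = -472825 (g = -426905 - 280*164 = -426905 - 45920 = -472825)
-g = -1*(-472825) = 472825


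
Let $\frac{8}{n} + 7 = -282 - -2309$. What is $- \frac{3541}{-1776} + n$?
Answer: $\frac{1791757}{896880} \approx 1.9978$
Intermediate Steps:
$n = \frac{2}{505}$ ($n = \frac{8}{-7 - -2027} = \frac{8}{-7 + \left(-282 + 2309\right)} = \frac{8}{-7 + 2027} = \frac{8}{2020} = 8 \cdot \frac{1}{2020} = \frac{2}{505} \approx 0.0039604$)
$- \frac{3541}{-1776} + n = - \frac{3541}{-1776} + \frac{2}{505} = \left(-3541\right) \left(- \frac{1}{1776}\right) + \frac{2}{505} = \frac{3541}{1776} + \frac{2}{505} = \frac{1791757}{896880}$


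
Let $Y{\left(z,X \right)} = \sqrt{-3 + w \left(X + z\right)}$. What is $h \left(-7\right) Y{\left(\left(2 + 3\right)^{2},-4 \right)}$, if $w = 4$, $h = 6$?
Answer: $-378$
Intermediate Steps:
$Y{\left(z,X \right)} = \sqrt{-3 + 4 X + 4 z}$ ($Y{\left(z,X \right)} = \sqrt{-3 + 4 \left(X + z\right)} = \sqrt{-3 + \left(4 X + 4 z\right)} = \sqrt{-3 + 4 X + 4 z}$)
$h \left(-7\right) Y{\left(\left(2 + 3\right)^{2},-4 \right)} = 6 \left(-7\right) \sqrt{-3 + 4 \left(-4\right) + 4 \left(2 + 3\right)^{2}} = - 42 \sqrt{-3 - 16 + 4 \cdot 5^{2}} = - 42 \sqrt{-3 - 16 + 4 \cdot 25} = - 42 \sqrt{-3 - 16 + 100} = - 42 \sqrt{81} = \left(-42\right) 9 = -378$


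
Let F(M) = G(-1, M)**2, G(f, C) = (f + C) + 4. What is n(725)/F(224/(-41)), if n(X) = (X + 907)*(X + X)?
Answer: 3977918400/10201 ≈ 3.8995e+5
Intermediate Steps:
G(f, C) = 4 + C + f (G(f, C) = (C + f) + 4 = 4 + C + f)
F(M) = (3 + M)**2 (F(M) = (4 + M - 1)**2 = (3 + M)**2)
n(X) = 2*X*(907 + X) (n(X) = (907 + X)*(2*X) = 2*X*(907 + X))
n(725)/F(224/(-41)) = (2*725*(907 + 725))/((3 + 224/(-41))**2) = (2*725*1632)/((3 + 224*(-1/41))**2) = 2366400/((3 - 224/41)**2) = 2366400/((-101/41)**2) = 2366400/(10201/1681) = 2366400*(1681/10201) = 3977918400/10201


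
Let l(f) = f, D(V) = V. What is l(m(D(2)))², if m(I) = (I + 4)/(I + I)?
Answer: 9/4 ≈ 2.2500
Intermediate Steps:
m(I) = (4 + I)/(2*I) (m(I) = (4 + I)/((2*I)) = (4 + I)*(1/(2*I)) = (4 + I)/(2*I))
l(m(D(2)))² = ((½)*(4 + 2)/2)² = ((½)*(½)*6)² = (3/2)² = 9/4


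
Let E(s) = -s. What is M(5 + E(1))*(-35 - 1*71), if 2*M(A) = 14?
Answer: -742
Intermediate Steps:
M(A) = 7 (M(A) = (½)*14 = 7)
M(5 + E(1))*(-35 - 1*71) = 7*(-35 - 1*71) = 7*(-35 - 71) = 7*(-106) = -742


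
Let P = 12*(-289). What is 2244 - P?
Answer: 5712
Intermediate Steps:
P = -3468
2244 - P = 2244 - 1*(-3468) = 2244 + 3468 = 5712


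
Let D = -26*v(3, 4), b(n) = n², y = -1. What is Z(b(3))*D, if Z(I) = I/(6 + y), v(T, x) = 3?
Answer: -702/5 ≈ -140.40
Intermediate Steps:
Z(I) = I/5 (Z(I) = I/(6 - 1) = I/5)
D = -78 (D = -26*3 = -78)
Z(b(3))*D = ((⅕)*3²)*(-78) = ((⅕)*9)*(-78) = (9/5)*(-78) = -702/5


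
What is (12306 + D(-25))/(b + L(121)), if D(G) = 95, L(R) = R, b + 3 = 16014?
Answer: 12401/16132 ≈ 0.76872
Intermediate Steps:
b = 16011 (b = -3 + 16014 = 16011)
(12306 + D(-25))/(b + L(121)) = (12306 + 95)/(16011 + 121) = 12401/16132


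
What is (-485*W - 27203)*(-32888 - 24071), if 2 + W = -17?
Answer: 1024578492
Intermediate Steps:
W = -19 (W = -2 - 17 = -19)
(-485*W - 27203)*(-32888 - 24071) = (-485*(-19) - 27203)*(-32888 - 24071) = (9215 - 27203)*(-56959) = -17988*(-56959) = 1024578492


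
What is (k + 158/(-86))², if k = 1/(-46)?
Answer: 13520329/3912484 ≈ 3.4557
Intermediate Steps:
k = -1/46 ≈ -0.021739
(k + 158/(-86))² = (-1/46 + 158/(-86))² = (-1/46 + 158*(-1/86))² = (-1/46 - 79/43)² = (-3677/1978)² = 13520329/3912484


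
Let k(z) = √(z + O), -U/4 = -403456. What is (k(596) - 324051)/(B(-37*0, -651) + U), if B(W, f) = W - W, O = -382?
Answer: -324051/1613824 + √214/1613824 ≈ -0.20079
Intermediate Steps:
U = 1613824 (U = -4*(-403456) = 1613824)
k(z) = √(-382 + z) (k(z) = √(z - 382) = √(-382 + z))
B(W, f) = 0
(k(596) - 324051)/(B(-37*0, -651) + U) = (√(-382 + 596) - 324051)/(0 + 1613824) = (√214 - 324051)/1613824 = (-324051 + √214)*(1/1613824) = -324051/1613824 + √214/1613824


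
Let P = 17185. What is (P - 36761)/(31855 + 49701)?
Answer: -4894/20389 ≈ -0.24003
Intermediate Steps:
(P - 36761)/(31855 + 49701) = (17185 - 36761)/(31855 + 49701) = -19576/81556 = -19576*1/81556 = -4894/20389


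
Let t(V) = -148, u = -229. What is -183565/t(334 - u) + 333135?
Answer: 49487545/148 ≈ 3.3438e+5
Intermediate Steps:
-183565/t(334 - u) + 333135 = -183565/(-148) + 333135 = -183565*(-1/148) + 333135 = 183565/148 + 333135 = 49487545/148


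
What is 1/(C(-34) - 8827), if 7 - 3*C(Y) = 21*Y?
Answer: -3/25760 ≈ -0.00011646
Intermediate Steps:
C(Y) = 7/3 - 7*Y
1/(C(-34) - 8827) = 1/((7/3 - 7*(-34)) - 8827) = 1/((7/3 + 238) - 8827) = 1/(721/3 - 8827) = 1/(-25760/3) = -3/25760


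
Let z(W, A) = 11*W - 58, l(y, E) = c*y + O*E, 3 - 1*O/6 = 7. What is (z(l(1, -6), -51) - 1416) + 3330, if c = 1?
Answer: 3451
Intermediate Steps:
O = -24 (O = 18 - 6*7 = 18 - 42 = -24)
l(y, E) = y - 24*E (l(y, E) = 1*y - 24*E = y - 24*E)
z(W, A) = -58 + 11*W
(z(l(1, -6), -51) - 1416) + 3330 = ((-58 + 11*(1 - 24*(-6))) - 1416) + 3330 = ((-58 + 11*(1 + 144)) - 1416) + 3330 = ((-58 + 11*145) - 1416) + 3330 = ((-58 + 1595) - 1416) + 3330 = (1537 - 1416) + 3330 = 121 + 3330 = 3451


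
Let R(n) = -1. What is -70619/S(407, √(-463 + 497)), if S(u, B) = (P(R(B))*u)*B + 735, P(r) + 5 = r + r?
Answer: 1059285/5621041 + 28741933*√34/39347287 ≈ 4.4478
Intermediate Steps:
P(r) = -5 + 2*r (P(r) = -5 + (r + r) = -5 + 2*r)
S(u, B) = 735 - 7*B*u (S(u, B) = ((-5 + 2*(-1))*u)*B + 735 = ((-5 - 2)*u)*B + 735 = (-7*u)*B + 735 = -7*B*u + 735 = 735 - 7*B*u)
-70619/S(407, √(-463 + 497)) = -70619/(735 - 7*√(-463 + 497)*407) = -70619/(735 - 7*√34*407) = -70619/(735 - 2849*√34)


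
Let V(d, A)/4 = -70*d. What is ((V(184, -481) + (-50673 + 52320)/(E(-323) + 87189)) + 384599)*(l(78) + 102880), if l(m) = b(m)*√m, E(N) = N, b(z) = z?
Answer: 1488325971617840/43433 + 86799726183*√78/3341 ≈ 3.4497e+10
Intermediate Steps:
l(m) = m^(3/2) (l(m) = m*√m = m^(3/2))
V(d, A) = -280*d (V(d, A) = 4*(-70*d) = -280*d)
((V(184, -481) + (-50673 + 52320)/(E(-323) + 87189)) + 384599)*(l(78) + 102880) = ((-280*184 + (-50673 + 52320)/(-323 + 87189)) + 384599)*(78^(3/2) + 102880) = ((-51520 + 1647/86866) + 384599)*(78*√78 + 102880) = ((-51520 + 1647*(1/86866)) + 384599)*(102880 + 78*√78) = ((-51520 + 1647/86866) + 384599)*(102880 + 78*√78) = (-4475334673/86866 + 384599)*(102880 + 78*√78) = 28933242061*(102880 + 78*√78)/86866 = 1488325971617840/43433 + 86799726183*√78/3341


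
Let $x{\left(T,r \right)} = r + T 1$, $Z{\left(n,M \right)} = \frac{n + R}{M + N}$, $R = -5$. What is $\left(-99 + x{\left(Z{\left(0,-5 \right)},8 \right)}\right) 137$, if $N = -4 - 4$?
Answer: $- \frac{161386}{13} \approx -12414.0$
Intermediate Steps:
$N = -8$ ($N = -4 - 4 = -8$)
$Z{\left(n,M \right)} = \frac{-5 + n}{-8 + M}$ ($Z{\left(n,M \right)} = \frac{n - 5}{M - 8} = \frac{-5 + n}{-8 + M}$)
$x{\left(T,r \right)} = T + r$ ($x{\left(T,r \right)} = r + T = T + r$)
$\left(-99 + x{\left(Z{\left(0,-5 \right)},8 \right)}\right) 137 = \left(-99 + \left(\frac{-5 + 0}{-8 - 5} + 8\right)\right) 137 = \left(-99 + \left(\frac{1}{-13} \left(-5\right) + 8\right)\right) 137 = \left(-99 + \left(\left(- \frac{1}{13}\right) \left(-5\right) + 8\right)\right) 137 = \left(-99 + \left(\frac{5}{13} + 8\right)\right) 137 = \left(-99 + \frac{109}{13}\right) 137 = \left(- \frac{1178}{13}\right) 137 = - \frac{161386}{13}$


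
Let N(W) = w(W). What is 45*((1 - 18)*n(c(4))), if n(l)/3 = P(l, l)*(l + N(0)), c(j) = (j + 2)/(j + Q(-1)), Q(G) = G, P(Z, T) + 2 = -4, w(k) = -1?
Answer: 13770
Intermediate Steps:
P(Z, T) = -6 (P(Z, T) = -2 - 4 = -6)
N(W) = -1
c(j) = (2 + j)/(-1 + j) (c(j) = (j + 2)/(j - 1) = (2 + j)/(-1 + j))
n(l) = 18 - 18*l (n(l) = 3*(-6*(l - 1)) = 3*(-6*(-1 + l)) = 3*(6 - 6*l) = 18 - 18*l)
45*((1 - 18)*n(c(4))) = 45*((1 - 18)*(18 - 18*(2 + 4)/(-1 + 4))) = 45*(-17*(18 - 18*6/3)) = 45*(-17*(18 - 6*6)) = 45*(-17*(18 - 18*2)) = 45*(-17*(18 - 36)) = 45*(-17*(-18)) = 45*306 = 13770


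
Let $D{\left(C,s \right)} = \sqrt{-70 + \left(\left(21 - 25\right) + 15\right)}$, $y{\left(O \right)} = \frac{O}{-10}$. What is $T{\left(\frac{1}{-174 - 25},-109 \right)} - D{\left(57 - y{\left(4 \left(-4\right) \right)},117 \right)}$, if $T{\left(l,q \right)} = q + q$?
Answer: $-218 - i \sqrt{59} \approx -218.0 - 7.6811 i$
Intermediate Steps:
$y{\left(O \right)} = - \frac{O}{10}$ ($y{\left(O \right)} = O \left(- \frac{1}{10}\right) = - \frac{O}{10}$)
$T{\left(l,q \right)} = 2 q$
$D{\left(C,s \right)} = i \sqrt{59}$ ($D{\left(C,s \right)} = \sqrt{-70 + \left(-4 + 15\right)} = \sqrt{-70 + 11} = \sqrt{-59} = i \sqrt{59}$)
$T{\left(\frac{1}{-174 - 25},-109 \right)} - D{\left(57 - y{\left(4 \left(-4\right) \right)},117 \right)} = 2 \left(-109\right) - i \sqrt{59} = -218 - i \sqrt{59}$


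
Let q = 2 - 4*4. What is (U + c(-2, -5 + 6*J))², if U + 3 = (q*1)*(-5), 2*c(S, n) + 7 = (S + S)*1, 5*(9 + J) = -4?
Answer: 15129/4 ≈ 3782.3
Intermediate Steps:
q = -14 (q = 2 - 16 = -14)
J = -49/5 (J = -9 + (⅕)*(-4) = -9 - ⅘ = -49/5 ≈ -9.8000)
c(S, n) = -7/2 + S (c(S, n) = -7/2 + ((S + S)*1)/2 = -7/2 + ((2*S)*1)/2 = -7/2 + (2*S)/2 = -7/2 + S)
U = 67 (U = -3 - 14*1*(-5) = -3 - 14*(-5) = -3 + 70 = 67)
(U + c(-2, -5 + 6*J))² = (67 + (-7/2 - 2))² = (67 - 11/2)² = (123/2)² = 15129/4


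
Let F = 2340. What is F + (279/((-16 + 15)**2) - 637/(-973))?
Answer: 364132/139 ≈ 2619.7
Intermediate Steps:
F + (279/((-16 + 15)**2) - 637/(-973)) = 2340 + (279/((-16 + 15)**2) - 637/(-973)) = 2340 + (279/((-1)**2) - 637*(-1/973)) = 2340 + (279/1 + 91/139) = 2340 + (279*1 + 91/139) = 2340 + (279 + 91/139) = 2340 + 38872/139 = 364132/139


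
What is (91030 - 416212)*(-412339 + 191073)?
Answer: 71951720412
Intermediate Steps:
(91030 - 416212)*(-412339 + 191073) = -325182*(-221266) = 71951720412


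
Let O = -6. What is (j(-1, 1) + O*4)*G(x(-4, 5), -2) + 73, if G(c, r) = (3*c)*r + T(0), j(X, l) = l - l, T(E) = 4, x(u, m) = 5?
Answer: 697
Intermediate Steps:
j(X, l) = 0
G(c, r) = 4 + 3*c*r (G(c, r) = (3*c)*r + 4 = 3*c*r + 4 = 4 + 3*c*r)
(j(-1, 1) + O*4)*G(x(-4, 5), -2) + 73 = (0 - 6*4)*(4 + 3*5*(-2)) + 73 = (0 - 24)*(4 - 30) + 73 = -24*(-26) + 73 = 624 + 73 = 697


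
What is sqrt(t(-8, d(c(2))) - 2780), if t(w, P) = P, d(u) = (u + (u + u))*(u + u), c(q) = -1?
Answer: I*sqrt(2774) ≈ 52.669*I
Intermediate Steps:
d(u) = 6*u**2 (d(u) = (u + 2*u)*(2*u) = (3*u)*(2*u) = 6*u**2)
sqrt(t(-8, d(c(2))) - 2780) = sqrt(6*(-1)**2 - 2780) = sqrt(6*1 - 2780) = sqrt(6 - 2780) = sqrt(-2774) = I*sqrt(2774)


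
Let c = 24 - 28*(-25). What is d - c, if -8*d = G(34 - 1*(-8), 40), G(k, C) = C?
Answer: -729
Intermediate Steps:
c = 724 (c = 24 + 700 = 724)
d = -5 (d = -⅛*40 = -5)
d - c = -5 - 1*724 = -5 - 724 = -729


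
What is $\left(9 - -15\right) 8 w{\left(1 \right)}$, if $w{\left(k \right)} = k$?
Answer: $192$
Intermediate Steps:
$\left(9 - -15\right) 8 w{\left(1 \right)} = \left(9 - -15\right) 8 \cdot 1 = \left(9 + 15\right) 8 \cdot 1 = 24 \cdot 8 \cdot 1 = 192 \cdot 1 = 192$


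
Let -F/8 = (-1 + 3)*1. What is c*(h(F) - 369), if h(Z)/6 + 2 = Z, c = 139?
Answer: -66303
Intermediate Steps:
F = -16 (F = -8*(-1 + 3) = -16 ≈ -16.000)
h(Z) = -12 + 6*Z
c*(h(F) - 369) = 139*((-12 + 6*(-16)) - 369) = 139*((-12 - 96) - 369) = 139*(-108 - 369) = 139*(-477) = -66303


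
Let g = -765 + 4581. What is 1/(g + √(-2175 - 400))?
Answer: 3816/14564431 - 5*I*√103/14564431 ≈ 0.00026201 - 3.4841e-6*I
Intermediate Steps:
g = 3816
1/(g + √(-2175 - 400)) = 1/(3816 + √(-2175 - 400)) = 1/(3816 + √(-2575)) = 1/(3816 + 5*I*√103)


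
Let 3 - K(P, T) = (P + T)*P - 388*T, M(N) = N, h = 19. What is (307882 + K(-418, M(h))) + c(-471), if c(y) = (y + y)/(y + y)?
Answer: 148476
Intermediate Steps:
c(y) = 1 (c(y) = (2*y)/((2*y)) = (2*y)*(1/(2*y)) = 1)
K(P, T) = 3 + 388*T - P*(P + T) (K(P, T) = 3 - ((P + T)*P - 388*T) = 3 - (P*(P + T) - 388*T) = 3 - (-388*T + P*(P + T)) = 3 + (388*T - P*(P + T)) = 3 + 388*T - P*(P + T))
(307882 + K(-418, M(h))) + c(-471) = (307882 + (3 - 1*(-418)² + 388*19 - 1*(-418)*19)) + 1 = (307882 + (3 - 1*174724 + 7372 + 7942)) + 1 = (307882 + (3 - 174724 + 7372 + 7942)) + 1 = (307882 - 159407) + 1 = 148475 + 1 = 148476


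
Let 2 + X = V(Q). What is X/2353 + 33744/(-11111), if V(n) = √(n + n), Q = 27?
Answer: -79421854/26144183 + 3*√6/2353 ≈ -3.0347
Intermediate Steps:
V(n) = √2*√n (V(n) = √(2*n) = √2*√n)
X = -2 + 3*√6 (X = -2 + √2*√27 = -2 + √2*(3*√3) = -2 + 3*√6 ≈ 5.3485)
X/2353 + 33744/(-11111) = (-2 + 3*√6)/2353 + 33744/(-11111) = (-2 + 3*√6)*(1/2353) + 33744*(-1/11111) = (-2/2353 + 3*√6/2353) - 33744/11111 = -79421854/26144183 + 3*√6/2353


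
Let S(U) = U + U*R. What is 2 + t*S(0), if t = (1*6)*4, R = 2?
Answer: 2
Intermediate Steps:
t = 24 (t = 6*4 = 24)
S(U) = 3*U (S(U) = U + U*2 = U + 2*U = 3*U)
2 + t*S(0) = 2 + 24*(3*0) = 2 + 24*0 = 2 + 0 = 2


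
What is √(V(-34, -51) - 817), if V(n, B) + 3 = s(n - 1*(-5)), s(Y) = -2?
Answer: I*√822 ≈ 28.671*I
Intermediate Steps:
V(n, B) = -5 (V(n, B) = -3 - 2 = -5)
√(V(-34, -51) - 817) = √(-5 - 817) = √(-822) = I*√822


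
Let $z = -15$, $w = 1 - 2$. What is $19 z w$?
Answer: $285$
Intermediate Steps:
$w = -1$
$19 z w = 19 \left(-15\right) \left(-1\right) = \left(-285\right) \left(-1\right) = 285$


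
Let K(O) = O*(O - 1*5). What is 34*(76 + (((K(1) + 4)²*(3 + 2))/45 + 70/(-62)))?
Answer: 78914/31 ≈ 2545.6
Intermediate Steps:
K(O) = O*(-5 + O) (K(O) = O*(O - 5) = O*(-5 + O))
34*(76 + (((K(1) + 4)²*(3 + 2))/45 + 70/(-62))) = 34*(76 + (((1*(-5 + 1) + 4)²*(3 + 2))/45 + 70/(-62))) = 34*(76 + (((1*(-4) + 4)²*5)*(1/45) + 70*(-1/62))) = 34*(76 + (((-4 + 4)²*5)*(1/45) - 35/31)) = 34*(76 + ((0²*5)*(1/45) - 35/31)) = 34*(76 + ((0*5)*(1/45) - 35/31)) = 34*(76 + (0*(1/45) - 35/31)) = 34*(76 + (0 - 35/31)) = 34*(76 - 35/31) = 34*(2321/31) = 78914/31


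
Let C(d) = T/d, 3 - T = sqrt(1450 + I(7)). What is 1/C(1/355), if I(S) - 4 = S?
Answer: -1/171820 - sqrt(1461)/515460 ≈ -7.9973e-5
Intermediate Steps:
I(S) = 4 + S
T = 3 - sqrt(1461) (T = 3 - sqrt(1450 + (4 + 7)) = 3 - sqrt(1450 + 11) = 3 - sqrt(1461) ≈ -35.223)
C(d) = (3 - sqrt(1461))/d
1/C(1/355) = 1/((3 - sqrt(1461))/(1/355)) = 1/(355*(3 - sqrt(1461))) = 1/(1065 - 355*sqrt(1461))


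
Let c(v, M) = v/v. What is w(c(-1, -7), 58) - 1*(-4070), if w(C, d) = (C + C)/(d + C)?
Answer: 240132/59 ≈ 4070.0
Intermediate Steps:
c(v, M) = 1
w(C, d) = 2*C/(C + d) (w(C, d) = (2*C)/(C + d) = 2*C/(C + d))
w(c(-1, -7), 58) - 1*(-4070) = 2*1/(1 + 58) - 1*(-4070) = 2*1/59 + 4070 = 2*1*(1/59) + 4070 = 2/59 + 4070 = 240132/59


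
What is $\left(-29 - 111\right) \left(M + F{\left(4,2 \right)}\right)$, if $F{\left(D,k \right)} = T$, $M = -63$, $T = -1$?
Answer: $8960$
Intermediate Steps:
$F{\left(D,k \right)} = -1$
$\left(-29 - 111\right) \left(M + F{\left(4,2 \right)}\right) = \left(-29 - 111\right) \left(-63 - 1\right) = \left(-140\right) \left(-64\right) = 8960$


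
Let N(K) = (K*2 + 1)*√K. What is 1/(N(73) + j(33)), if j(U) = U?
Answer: -11/525456 + 49*√73/525456 ≈ 0.00077581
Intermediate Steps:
N(K) = √K*(1 + 2*K) (N(K) = (2*K + 1)*√K = (1 + 2*K)*√K = √K*(1 + 2*K))
1/(N(73) + j(33)) = 1/(√73*(1 + 2*73) + 33) = 1/(√73*(1 + 146) + 33) = 1/(√73*147 + 33) = 1/(147*√73 + 33) = 1/(33 + 147*√73)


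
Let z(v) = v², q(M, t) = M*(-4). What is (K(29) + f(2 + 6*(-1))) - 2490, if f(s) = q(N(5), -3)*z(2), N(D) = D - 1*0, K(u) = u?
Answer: -2541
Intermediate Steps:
N(D) = D (N(D) = D + 0 = D)
q(M, t) = -4*M
f(s) = -80 (f(s) = -4*5*2² = -20*4 = -80)
(K(29) + f(2 + 6*(-1))) - 2490 = (29 - 80) - 2490 = -51 - 2490 = -2541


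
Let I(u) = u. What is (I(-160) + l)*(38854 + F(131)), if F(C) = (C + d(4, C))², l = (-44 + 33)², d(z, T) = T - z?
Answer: -4111302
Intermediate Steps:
l = 121 (l = (-11)² = 121)
F(C) = (-4 + 2*C)² (F(C) = (C + (C - 1*4))² = (C + (C - 4))² = (C + (-4 + C))² = (-4 + 2*C)²)
(I(-160) + l)*(38854 + F(131)) = (-160 + 121)*(38854 + 4*(-2 + 131)²) = -39*(38854 + 4*129²) = -39*(38854 + 4*16641) = -39*(38854 + 66564) = -39*105418 = -4111302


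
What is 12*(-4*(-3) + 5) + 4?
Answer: 208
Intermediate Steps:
12*(-4*(-3) + 5) + 4 = 12*(12 + 5) + 4 = 12*17 + 4 = 204 + 4 = 208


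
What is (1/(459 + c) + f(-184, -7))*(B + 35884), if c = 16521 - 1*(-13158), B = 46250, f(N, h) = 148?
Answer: 61058757825/5023 ≈ 1.2156e+7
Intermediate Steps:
c = 29679 (c = 16521 + 13158 = 29679)
(1/(459 + c) + f(-184, -7))*(B + 35884) = (1/(459 + 29679) + 148)*(46250 + 35884) = (1/30138 + 148)*82134 = (4460425/30138)*82134 = 61058757825/5023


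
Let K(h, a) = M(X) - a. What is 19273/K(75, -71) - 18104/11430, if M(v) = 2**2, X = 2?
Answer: 7297753/28575 ≈ 255.39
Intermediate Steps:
M(v) = 4
K(h, a) = 4 - a
19273/K(75, -71) - 18104/11430 = 19273/(4 - 1*(-71)) - 18104/11430 = 19273/(4 + 71) - 18104*1/11430 = 19273/75 - 9052/5715 = 7297753/28575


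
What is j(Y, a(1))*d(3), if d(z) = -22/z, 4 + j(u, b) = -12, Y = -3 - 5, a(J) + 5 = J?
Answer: 352/3 ≈ 117.33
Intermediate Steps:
a(J) = -5 + J
Y = -8
j(u, b) = -16 (j(u, b) = -4 - 12 = -16)
j(Y, a(1))*d(3) = -(-352)/3 = -16*(-22/3) = 352/3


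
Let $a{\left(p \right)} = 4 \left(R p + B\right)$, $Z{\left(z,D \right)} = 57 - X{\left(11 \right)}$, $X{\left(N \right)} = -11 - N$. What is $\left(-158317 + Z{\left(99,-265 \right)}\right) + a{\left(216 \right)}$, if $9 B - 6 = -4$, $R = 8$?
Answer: $- \frac{1361926}{9} \approx -1.5133 \cdot 10^{5}$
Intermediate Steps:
$Z{\left(z,D \right)} = 79$ ($Z{\left(z,D \right)} = 57 - \left(-11 - 11\right) = 57 - -22 = 57 + 22 = 79$)
$B = \frac{2}{9}$ ($B = \frac{2}{3} + \frac{1}{9} \left(-4\right) = \frac{2}{3} - \frac{4}{9} = \frac{2}{9} \approx 0.22222$)
$a{\left(p \right)} = \frac{8}{9} + 32 p$ ($a{\left(p \right)} = 4 \left(8 p + \frac{2}{9}\right) = 4 \left(\frac{2}{9} + 8 p\right) = \frac{8}{9} + 32 p$)
$\left(-158317 + Z{\left(99,-265 \right)}\right) + a{\left(216 \right)} = \left(-158317 + 79\right) + \left(\frac{8}{9} + 32 \cdot 216\right) = -158238 + \left(\frac{8}{9} + 6912\right) = -158238 + \frac{62216}{9} = - \frac{1361926}{9}$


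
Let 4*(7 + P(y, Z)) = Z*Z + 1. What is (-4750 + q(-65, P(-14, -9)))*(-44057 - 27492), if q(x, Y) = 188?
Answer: 326406538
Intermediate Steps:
P(y, Z) = -27/4 + Z²/4 (P(y, Z) = -7 + (Z*Z + 1)/4 = -7 + (Z² + 1)/4 = -7 + (1 + Z²)/4 = -7 + (¼ + Z²/4) = -27/4 + Z²/4)
(-4750 + q(-65, P(-14, -9)))*(-44057 - 27492) = (-4750 + 188)*(-44057 - 27492) = -4562*(-71549) = 326406538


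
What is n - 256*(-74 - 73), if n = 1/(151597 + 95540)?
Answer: 9300259585/247137 ≈ 37632.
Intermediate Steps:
n = 1/247137 ≈ 4.0463e-6
n - 256*(-74 - 73) = 1/247137 - 256*(-74 - 73) = 1/247137 - 256*(-147) = 1/247137 - 1*(-37632) = 1/247137 + 37632 = 9300259585/247137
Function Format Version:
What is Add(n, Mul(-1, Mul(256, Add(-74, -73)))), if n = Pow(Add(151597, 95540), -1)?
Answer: Rational(9300259585, 247137) ≈ 37632.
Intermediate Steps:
n = Rational(1, 247137) (n = Pow(247137, -1) = Rational(1, 247137) ≈ 4.0463e-6)
Add(n, Mul(-1, Mul(256, Add(-74, -73)))) = Add(Rational(1, 247137), Mul(-1, Mul(256, Add(-74, -73)))) = Add(Rational(1, 247137), Mul(-1, Mul(256, -147))) = Add(Rational(1, 247137), Mul(-1, -37632)) = Add(Rational(1, 247137), 37632) = Rational(9300259585, 247137)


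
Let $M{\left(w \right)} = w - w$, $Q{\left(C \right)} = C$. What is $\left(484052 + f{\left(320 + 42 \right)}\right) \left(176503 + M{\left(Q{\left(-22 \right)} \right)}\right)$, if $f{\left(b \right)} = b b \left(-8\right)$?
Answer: $-99600642900$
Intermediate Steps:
$f{\left(b \right)} = - 8 b^{2}$ ($f{\left(b \right)} = b^{2} \left(-8\right) = - 8 b^{2}$)
$M{\left(w \right)} = 0$
$\left(484052 + f{\left(320 + 42 \right)}\right) \left(176503 + M{\left(Q{\left(-22 \right)} \right)}\right) = \left(484052 - 8 \left(320 + 42\right)^{2}\right) \left(176503 + 0\right) = \left(484052 - 8 \cdot 362^{2}\right) 176503 = \left(484052 - 1048352\right) 176503 = \left(-564300\right) 176503 = -99600642900$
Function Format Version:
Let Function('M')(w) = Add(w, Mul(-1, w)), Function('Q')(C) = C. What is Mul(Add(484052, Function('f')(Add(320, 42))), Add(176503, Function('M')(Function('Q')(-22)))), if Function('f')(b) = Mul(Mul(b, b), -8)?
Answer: -99600642900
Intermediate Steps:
Function('f')(b) = Mul(-8, Pow(b, 2)) (Function('f')(b) = Mul(Pow(b, 2), -8) = Mul(-8, Pow(b, 2)))
Function('M')(w) = 0
Mul(Add(484052, Function('f')(Add(320, 42))), Add(176503, Function('M')(Function('Q')(-22)))) = Mul(Add(484052, Mul(-8, Pow(Add(320, 42), 2))), Add(176503, 0)) = Mul(Add(484052, Mul(-8, Pow(362, 2))), 176503) = Mul(Add(484052, Mul(-8, 131044)), 176503) = Mul(Add(484052, -1048352), 176503) = Mul(-564300, 176503) = -99600642900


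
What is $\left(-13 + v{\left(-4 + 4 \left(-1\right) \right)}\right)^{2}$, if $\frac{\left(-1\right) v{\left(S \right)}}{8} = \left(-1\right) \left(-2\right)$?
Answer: $841$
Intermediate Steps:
$v{\left(S \right)} = -16$ ($v{\left(S \right)} = - 8 \left(\left(-1\right) \left(-2\right)\right) = \left(-8\right) 2 = -16$)
$\left(-13 + v{\left(-4 + 4 \left(-1\right) \right)}\right)^{2} = \left(-13 - 16\right)^{2} = \left(-29\right)^{2} = 841$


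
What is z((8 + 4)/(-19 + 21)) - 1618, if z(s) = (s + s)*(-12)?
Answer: -1762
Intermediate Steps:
z(s) = -24*s (z(s) = (2*s)*(-12) = -24*s)
z((8 + 4)/(-19 + 21)) - 1618 = -24*(8 + 4)/(-19 + 21) - 1618 = -288/2 - 1618 = -24*6 - 1618 = -144 - 1618 = -1762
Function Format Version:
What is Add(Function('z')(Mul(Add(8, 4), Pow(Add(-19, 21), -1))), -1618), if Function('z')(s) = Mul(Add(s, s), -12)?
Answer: -1762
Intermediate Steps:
Function('z')(s) = Mul(-24, s) (Function('z')(s) = Mul(Mul(2, s), -12) = Mul(-24, s))
Add(Function('z')(Mul(Add(8, 4), Pow(Add(-19, 21), -1))), -1618) = Add(Mul(-24, Mul(Add(8, 4), Pow(Add(-19, 21), -1))), -1618) = Add(Mul(-24, Mul(12, Pow(2, -1))), -1618) = Add(Mul(-24, Mul(12, Rational(1, 2))), -1618) = Add(Mul(-24, 6), -1618) = Add(-144, -1618) = -1762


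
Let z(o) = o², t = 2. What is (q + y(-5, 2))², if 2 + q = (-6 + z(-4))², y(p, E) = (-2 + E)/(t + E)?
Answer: 9604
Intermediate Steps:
y(p, E) = (-2 + E)/(2 + E)
q = 98 (q = -2 + (-6 + (-4)²)² = -2 + (-6 + 16)² = -2 + 10² = -2 + 100 = 98)
(q + y(-5, 2))² = (98 + (-2 + 2)/(2 + 2))² = (98 + 0/4)² = (98 + (¼)*0)² = (98 + 0)² = 98² = 9604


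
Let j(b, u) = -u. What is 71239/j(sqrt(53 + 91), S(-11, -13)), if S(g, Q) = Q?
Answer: 71239/13 ≈ 5479.9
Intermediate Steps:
71239/j(sqrt(53 + 91), S(-11, -13)) = 71239/((-1*(-13))) = 71239/13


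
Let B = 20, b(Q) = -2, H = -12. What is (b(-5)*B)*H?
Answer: 480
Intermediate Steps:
(b(-5)*B)*H = -2*20*(-12) = -40*(-12) = 480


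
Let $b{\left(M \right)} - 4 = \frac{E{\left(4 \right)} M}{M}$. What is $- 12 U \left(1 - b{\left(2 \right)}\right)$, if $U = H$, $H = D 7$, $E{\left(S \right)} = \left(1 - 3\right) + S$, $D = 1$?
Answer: $420$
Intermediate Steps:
$E{\left(S \right)} = -2 + S$
$H = 7$ ($H = 1 \cdot 7 = 7$)
$U = 7$
$b{\left(M \right)} = 6$ ($b{\left(M \right)} = 4 + \frac{\left(-2 + 4\right) M}{M} = 4 + \frac{2 M}{M} = 4 + 2 = 6$)
$- 12 U \left(1 - b{\left(2 \right)}\right) = \left(-12\right) 7 \left(1 - 6\right) = - 84 \left(1 - 6\right) = \left(-84\right) \left(-5\right) = 420$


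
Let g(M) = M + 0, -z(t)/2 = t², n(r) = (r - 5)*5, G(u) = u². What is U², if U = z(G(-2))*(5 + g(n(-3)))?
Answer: 1254400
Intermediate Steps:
n(r) = -25 + 5*r (n(r) = (-5 + r)*5 = -25 + 5*r)
z(t) = -2*t²
g(M) = M
U = 1120 (U = (-2*((-2)²)²)*(5 + (-25 + 5*(-3))) = (-2*4²)*(5 + (-25 - 15)) = (-2*16)*(5 - 40) = -32*(-35) = 1120)
U² = 1120² = 1254400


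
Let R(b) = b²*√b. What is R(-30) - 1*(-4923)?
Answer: 4923 + 900*I*√30 ≈ 4923.0 + 4929.5*I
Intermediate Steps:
R(b) = b^(5/2)
R(-30) - 1*(-4923) = (-30)^(5/2) - 1*(-4923) = 900*I*√30 + 4923 = 4923 + 900*I*√30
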